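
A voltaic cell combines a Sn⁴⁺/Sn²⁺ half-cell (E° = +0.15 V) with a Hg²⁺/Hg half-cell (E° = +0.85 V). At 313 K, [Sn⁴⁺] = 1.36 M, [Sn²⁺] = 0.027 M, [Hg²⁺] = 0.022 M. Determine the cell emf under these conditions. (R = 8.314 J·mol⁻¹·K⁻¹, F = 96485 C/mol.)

The Hg²⁺/Hg couple has the higher reduction potential and acts as the cathode, so E°_cell = +0.85 − (+0.15) = 0.70 V.
Balancing electrons gives n = 2; the reaction quotient is Q = [Sn⁴⁺]/([Sn²⁺]·[Hg²⁺]) = 2290.
E = E° − (RT/nF) ln Q = 0.70 − (8.314×313)/(2×96485) × (7.736) = 0.700 − 0.104 = 0.596 V.

0.596 V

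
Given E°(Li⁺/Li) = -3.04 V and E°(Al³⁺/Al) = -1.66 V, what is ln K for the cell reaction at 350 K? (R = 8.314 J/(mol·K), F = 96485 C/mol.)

E°_cell = -1.66 − (-3.04) = 1.38 V, with n = 3 electrons transferred.
At equilibrium E = 0, so the Nernst equation gives ln K = nFE°/RT = (3)(96485)(1.38)/((8.314)(350)) = 137.27.

ln K = 137.3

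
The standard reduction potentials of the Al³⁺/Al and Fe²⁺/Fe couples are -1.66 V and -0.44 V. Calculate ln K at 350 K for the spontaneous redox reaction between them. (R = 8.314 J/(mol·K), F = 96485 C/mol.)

ln K = 242.7

E°_cell = -0.44 − (-1.66) = 1.22 V, with n = 6 electrons transferred.
At equilibrium E = 0, so the Nernst equation gives ln K = nFE°/RT = (6)(96485)(1.22)/((8.314)(350)) = 242.71.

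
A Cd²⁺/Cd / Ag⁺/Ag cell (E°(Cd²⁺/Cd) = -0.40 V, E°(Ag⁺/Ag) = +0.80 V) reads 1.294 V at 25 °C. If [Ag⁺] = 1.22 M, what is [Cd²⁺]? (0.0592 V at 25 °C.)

9.9 × 10^-4 M

From the Nernst equation, log Q = n(E° − E)/0.0592 = 2(1.20 − 1.294)/0.0592 = -3.176, so Q = 6.67 × 10^-4.
With Q = [Cd²⁺]/[Ag⁺]^2 and the known concentrations, [Cd²⁺] in the numerator gives [Cd²⁺] = 9.9 × 10^-4 M.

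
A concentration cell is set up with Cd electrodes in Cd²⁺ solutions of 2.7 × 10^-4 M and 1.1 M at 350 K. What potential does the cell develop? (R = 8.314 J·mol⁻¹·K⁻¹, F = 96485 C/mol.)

Both half-cells are Cd²⁺/Cd, so E°_cell = 0. The concentrated side is the cathode; the cell reaction moves Cd²⁺ from high to low concentration with n = 2.
Q = [Cd²⁺]_dilute/[Cd²⁺]_conc = 2.7 × 10^-4/1.1 = 2.45 × 10^-4.
E = 0 − (RT/nF) ln Q = −((8.314×350)/(2×96485))(-8.312) = 0.1253 V.

0.13 V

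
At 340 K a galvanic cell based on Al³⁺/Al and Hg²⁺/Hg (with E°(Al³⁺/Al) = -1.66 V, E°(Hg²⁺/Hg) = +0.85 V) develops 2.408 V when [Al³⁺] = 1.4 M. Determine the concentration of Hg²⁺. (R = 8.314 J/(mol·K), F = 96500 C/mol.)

From the Nernst equation, ln Q = nF(E° − E)/RT = 6×96500×(2.51 − 2.408)/(8.314×340) = 20.892, so Q = 1.18 × 10^9.
With Q = [Al³⁺]^2/[Hg²⁺]^3 and the known concentrations, [Hg²⁺]^3 in the denominator gives [Hg²⁺] = 0.0012 M.

0.0012 M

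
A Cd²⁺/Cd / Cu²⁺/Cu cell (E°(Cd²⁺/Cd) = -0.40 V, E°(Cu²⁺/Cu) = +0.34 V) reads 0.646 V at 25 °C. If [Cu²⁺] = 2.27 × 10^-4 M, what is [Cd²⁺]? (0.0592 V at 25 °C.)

0.34 M

From the Nernst equation, log Q = n(E° − E)/0.0592 = 2(0.74 − 0.646)/0.0592 = 3.176, so Q = 1500.
With Q = [Cd²⁺]/[Cu²⁺] and the known concentrations, [Cd²⁺] in the numerator gives [Cd²⁺] = 0.34 M.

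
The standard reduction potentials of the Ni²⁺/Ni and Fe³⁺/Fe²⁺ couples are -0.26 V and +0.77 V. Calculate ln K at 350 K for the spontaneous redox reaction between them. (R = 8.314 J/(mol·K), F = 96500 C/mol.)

ln K = 68.3

E°_cell = +0.77 − (-0.26) = 1.03 V, with n = 2 electrons transferred.
At equilibrium E = 0, so the Nernst equation gives ln K = nFE°/RT = (2)(96500)(1.03)/((8.314)(350)) = 68.32.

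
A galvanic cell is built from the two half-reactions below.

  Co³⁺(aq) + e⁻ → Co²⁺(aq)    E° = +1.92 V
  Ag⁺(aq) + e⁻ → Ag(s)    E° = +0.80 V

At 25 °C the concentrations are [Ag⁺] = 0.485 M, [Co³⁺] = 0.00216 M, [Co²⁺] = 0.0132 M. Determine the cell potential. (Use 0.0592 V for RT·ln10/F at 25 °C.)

1.09 V

The Co³⁺/Co²⁺ couple has the higher reduction potential and acts as the cathode, so E°_cell = +1.92 − (+0.80) = 1.12 V.
Balancing electrons gives n = 1; the reaction quotient is Q = [Ag⁺]·[Co²⁺]/[Co³⁺] = 2.96.
At 25 °C, E = E° − (0.0592/n) log Q = 1.12 − (0.0592/1)(0.472) = 1.120 − 0.028 = 1.092 V.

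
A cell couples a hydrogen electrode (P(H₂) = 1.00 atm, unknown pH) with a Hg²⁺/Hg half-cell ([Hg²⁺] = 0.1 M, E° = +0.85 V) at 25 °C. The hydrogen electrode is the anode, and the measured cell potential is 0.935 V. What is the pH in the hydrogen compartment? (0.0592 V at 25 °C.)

pH = 1.94

E°_cell = 0.85 V and n = 2.
log Q = n(E° − E)/0.0592 = 2×(0.85 − 0.935)/0.0592 = -2.872.
With Q = [H⁺]^2 / ([Hg²⁺]·P(H₂)), solving for [H⁺] gives log[H⁺] = -1.936, so pH = 1.94.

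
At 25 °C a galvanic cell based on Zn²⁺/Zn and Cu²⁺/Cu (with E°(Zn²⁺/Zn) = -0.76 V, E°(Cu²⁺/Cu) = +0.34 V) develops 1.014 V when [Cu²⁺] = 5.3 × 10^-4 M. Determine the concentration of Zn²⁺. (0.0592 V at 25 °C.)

From the Nernst equation, log Q = n(E° − E)/0.0592 = 2(1.10 − 1.014)/0.0592 = 2.905, so Q = 804.
With Q = [Zn²⁺]/[Cu²⁺] and the known concentrations, [Zn²⁺] in the numerator gives [Zn²⁺] = 0.43 M.

0.43 M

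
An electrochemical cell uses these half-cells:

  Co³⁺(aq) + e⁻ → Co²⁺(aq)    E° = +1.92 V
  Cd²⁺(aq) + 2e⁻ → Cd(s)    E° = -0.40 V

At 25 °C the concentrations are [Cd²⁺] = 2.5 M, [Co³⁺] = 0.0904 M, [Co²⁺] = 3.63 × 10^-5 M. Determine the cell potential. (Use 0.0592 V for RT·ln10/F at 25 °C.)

The Co³⁺/Co²⁺ couple has the higher reduction potential and acts as the cathode, so E°_cell = +1.92 − (-0.40) = 2.32 V.
Balancing electrons gives n = 2; the reaction quotient is Q = [Cd²⁺]·[Co²⁺]^2/[Co³⁺]^2 = 4.03 × 10^-7.
At 25 °C, E = E° − (0.0592/n) log Q = 2.32 − (0.0592/2)(-6.395) = 2.320 + 0.189 = 2.509 V.

2.51 V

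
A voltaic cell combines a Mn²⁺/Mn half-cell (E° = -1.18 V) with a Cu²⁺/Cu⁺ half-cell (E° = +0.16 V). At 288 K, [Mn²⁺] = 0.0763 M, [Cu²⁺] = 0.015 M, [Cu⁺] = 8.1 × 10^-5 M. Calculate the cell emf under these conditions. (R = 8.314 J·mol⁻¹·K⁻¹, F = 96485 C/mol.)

1.50 V

The Cu²⁺/Cu⁺ couple has the higher reduction potential and acts as the cathode, so E°_cell = +0.16 − (-1.18) = 1.34 V.
Balancing electrons gives n = 2; the reaction quotient is Q = [Mn²⁺]·[Cu⁺]^2/[Cu²⁺]^2 = 2.22 × 10^-6.
E = E° − (RT/nF) ln Q = 1.34 − (8.314×288)/(2×96485) × (-13.016) = 1.340 + 0.162 = 1.502 V.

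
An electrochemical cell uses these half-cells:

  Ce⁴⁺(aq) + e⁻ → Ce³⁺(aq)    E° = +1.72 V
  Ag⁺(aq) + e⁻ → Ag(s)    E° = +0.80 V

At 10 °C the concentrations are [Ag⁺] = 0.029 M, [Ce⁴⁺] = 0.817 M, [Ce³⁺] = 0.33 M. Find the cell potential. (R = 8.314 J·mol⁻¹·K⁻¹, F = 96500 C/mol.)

The Ce⁴⁺/Ce³⁺ couple has the higher reduction potential and acts as the cathode, so E°_cell = +1.72 − (+0.80) = 0.92 V.
Balancing electrons gives n = 1; the reaction quotient is Q = [Ag⁺]·[Ce³⁺]/[Ce⁴⁺] = 0.0117.
E = E° − (RT/nF) ln Q = 0.92 − (8.314×283)/(1×96500) × (-4.447) = 0.920 + 0.108 = 1.028 V.

1.03 V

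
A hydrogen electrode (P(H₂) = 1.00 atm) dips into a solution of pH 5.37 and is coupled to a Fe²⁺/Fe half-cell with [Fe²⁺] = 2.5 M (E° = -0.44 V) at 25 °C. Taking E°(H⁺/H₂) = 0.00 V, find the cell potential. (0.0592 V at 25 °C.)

0.11 V

The hydrogen couple is the cathode, so E°_cell = 0.44 V; n = 2.
[H⁺] = 10^(−5.37) = 4.3 × 10^-6 M, and Q = [Fe²⁺]·P(H₂) / [H⁺]^2 = 1.37 × 10^11.
E = E° − (0.0592/2) log Q = 0.44 − (0.0592/2)(11.138) = 0.110 V.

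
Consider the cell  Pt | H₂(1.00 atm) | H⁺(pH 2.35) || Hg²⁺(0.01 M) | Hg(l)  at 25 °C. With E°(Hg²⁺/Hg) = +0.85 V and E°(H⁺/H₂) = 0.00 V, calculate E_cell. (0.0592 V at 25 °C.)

0.93 V

The Hg²⁺/Hg couple is the cathode, so E°_cell = 0.85 V; n = 2.
[H⁺] = 10^(−2.35) = 0.0045 M, and Q = [H⁺]^2 / ([Hg²⁺]·P(H₂)) = 0.00200.
E = E° − (0.0592/2) log Q = 0.85 − (0.0592/2)(-2.700) = 0.930 V.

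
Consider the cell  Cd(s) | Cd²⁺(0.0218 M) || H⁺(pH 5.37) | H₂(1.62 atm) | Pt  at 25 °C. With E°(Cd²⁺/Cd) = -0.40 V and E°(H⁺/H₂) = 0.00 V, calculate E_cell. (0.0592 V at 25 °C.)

The hydrogen couple is the cathode, so E°_cell = 0.40 V; n = 2.
[H⁺] = 10^(−5.37) = 4.3 × 10^-6 M, and Q = [Cd²⁺]·P(H₂) / [H⁺]^2 = 1.94 × 10^9.
E = E° − (0.0592/2) log Q = 0.40 − (0.0592/2)(9.288) = 0.125 V.

0.13 V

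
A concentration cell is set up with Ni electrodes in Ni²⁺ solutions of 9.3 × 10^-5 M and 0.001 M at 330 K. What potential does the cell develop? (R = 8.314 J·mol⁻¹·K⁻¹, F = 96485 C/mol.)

0.034 V

Both half-cells are Ni²⁺/Ni, so E°_cell = 0. The concentrated side is the cathode; the cell reaction moves Ni²⁺ from high to low concentration with n = 2.
Q = [Ni²⁺]_dilute/[Ni²⁺]_conc = 9.3 × 10^-5/0.001 = 0.0930.
E = 0 − (RT/nF) ln Q = −((8.314×330)/(2×96485))(-2.375) = 0.0338 V.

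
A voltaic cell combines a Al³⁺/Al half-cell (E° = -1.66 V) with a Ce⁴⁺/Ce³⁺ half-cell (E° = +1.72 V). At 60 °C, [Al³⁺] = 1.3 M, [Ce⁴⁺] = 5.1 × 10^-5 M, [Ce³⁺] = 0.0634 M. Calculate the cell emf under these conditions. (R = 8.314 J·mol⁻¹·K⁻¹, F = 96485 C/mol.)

3.17 V

The Ce⁴⁺/Ce³⁺ couple has the higher reduction potential and acts as the cathode, so E°_cell = +1.72 − (-1.66) = 3.38 V.
Balancing electrons gives n = 3; the reaction quotient is Q = [Al³⁺]·[Ce³⁺]^3/[Ce⁴⁺]^3 = 2.5 × 10^9.
E = E° − (RT/nF) ln Q = 3.38 − (8.314×333)/(3×96485) × (21.639) = 3.380 − 0.207 = 3.173 V.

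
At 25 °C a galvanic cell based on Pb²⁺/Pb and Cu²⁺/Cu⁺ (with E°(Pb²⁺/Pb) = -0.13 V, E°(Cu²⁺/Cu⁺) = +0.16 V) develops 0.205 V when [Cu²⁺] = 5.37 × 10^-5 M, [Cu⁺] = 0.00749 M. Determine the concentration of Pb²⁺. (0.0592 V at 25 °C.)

From the Nernst equation, log Q = n(E° − E)/0.0592 = 2(0.29 − 0.205)/0.0592 = 2.872, so Q = 744.
With Q = [Pb²⁺]·[Cu⁺]^2/[Cu²⁺]^2 and the known concentrations, [Pb²⁺] in the numerator gives [Pb²⁺] = 0.038 M.

0.038 M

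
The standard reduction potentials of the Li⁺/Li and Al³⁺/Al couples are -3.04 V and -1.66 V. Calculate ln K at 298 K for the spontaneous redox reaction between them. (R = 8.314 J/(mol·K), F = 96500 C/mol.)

E°_cell = -1.66 − (-3.04) = 1.38 V, with n = 3 electrons transferred.
At equilibrium E = 0, so the Nernst equation gives ln K = nFE°/RT = (3)(96500)(1.38)/((8.314)(298)) = 161.25.

ln K = 161.3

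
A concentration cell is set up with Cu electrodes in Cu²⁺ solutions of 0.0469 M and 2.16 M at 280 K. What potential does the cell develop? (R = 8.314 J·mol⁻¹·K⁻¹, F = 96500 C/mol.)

Both half-cells are Cu²⁺/Cu, so E°_cell = 0. The concentrated side is the cathode; the cell reaction moves Cu²⁺ from high to low concentration with n = 2.
Q = [Cu²⁺]_dilute/[Cu²⁺]_conc = 0.0469/2.16 = 0.0217.
E = 0 − (RT/nF) ln Q = −((8.314×280)/(2×96500))(-3.830) = 0.0462 V.

0.046 V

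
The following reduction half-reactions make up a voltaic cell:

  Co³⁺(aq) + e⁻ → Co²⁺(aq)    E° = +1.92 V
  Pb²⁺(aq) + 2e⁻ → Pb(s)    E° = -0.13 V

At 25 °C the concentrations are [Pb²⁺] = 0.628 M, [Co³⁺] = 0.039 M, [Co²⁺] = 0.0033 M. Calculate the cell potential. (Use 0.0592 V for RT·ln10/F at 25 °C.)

2.12 V

The Co³⁺/Co²⁺ couple has the higher reduction potential and acts as the cathode, so E°_cell = +1.92 − (-0.13) = 2.05 V.
Balancing electrons gives n = 2; the reaction quotient is Q = [Pb²⁺]·[Co²⁺]^2/[Co³⁺]^2 = 0.00450.
At 25 °C, E = E° − (0.0592/n) log Q = 2.05 − (0.0592/2)(-2.347) = 2.050 + 0.069 = 2.119 V.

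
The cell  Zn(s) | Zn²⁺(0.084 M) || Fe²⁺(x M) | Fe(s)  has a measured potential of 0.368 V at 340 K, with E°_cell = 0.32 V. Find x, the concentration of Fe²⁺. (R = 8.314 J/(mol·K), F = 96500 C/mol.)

From the Nernst equation, ln Q = nF(E° − E)/RT = 2×96500×(0.32 − 0.368)/(8.314×340) = -3.277, so Q = 0.0377.
With Q = [Zn²⁺]/[Fe²⁺] and the known concentrations, [Fe²⁺] in the denominator gives [Fe²⁺] = 2.2 M.

2.2 M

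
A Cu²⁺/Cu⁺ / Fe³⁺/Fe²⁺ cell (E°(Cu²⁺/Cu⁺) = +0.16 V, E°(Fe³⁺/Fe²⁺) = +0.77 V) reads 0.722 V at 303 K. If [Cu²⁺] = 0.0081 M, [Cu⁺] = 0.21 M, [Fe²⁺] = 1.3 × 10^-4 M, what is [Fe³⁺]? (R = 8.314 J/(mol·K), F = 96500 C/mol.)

3.7 × 10^-4 M

From the Nernst equation, ln Q = nF(E° − E)/RT = 1×96500×(0.61 − 0.722)/(8.314×303) = -4.290, so Q = 0.0137.
With Q = [Cu²⁺]·[Fe²⁺]/([Cu⁺]·[Fe³⁺]) and the known concentrations, [Fe³⁺] in the denominator gives [Fe³⁺] = 3.7 × 10^-4 M.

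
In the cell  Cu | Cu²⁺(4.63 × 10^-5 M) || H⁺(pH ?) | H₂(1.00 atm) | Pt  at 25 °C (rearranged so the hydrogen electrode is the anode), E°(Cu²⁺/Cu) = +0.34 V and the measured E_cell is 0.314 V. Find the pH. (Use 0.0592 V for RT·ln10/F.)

pH = 1.73

E°_cell = 0.34 V and n = 2.
log Q = n(E° − E)/0.0592 = 2×(0.34 − 0.314)/0.0592 = 0.878.
With Q = [H⁺]^2 / ([Cu²⁺]·P(H₂)), solving for [H⁺] gives log[H⁺] = -1.728, so pH = 1.73.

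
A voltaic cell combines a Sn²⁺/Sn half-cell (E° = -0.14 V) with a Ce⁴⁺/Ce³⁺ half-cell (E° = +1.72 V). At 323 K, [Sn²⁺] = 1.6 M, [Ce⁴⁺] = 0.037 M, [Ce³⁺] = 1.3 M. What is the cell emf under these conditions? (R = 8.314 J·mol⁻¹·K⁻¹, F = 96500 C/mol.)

1.75 V

The Ce⁴⁺/Ce³⁺ couple has the higher reduction potential and acts as the cathode, so E°_cell = +1.72 − (-0.14) = 1.86 V.
Balancing electrons gives n = 2; the reaction quotient is Q = [Sn²⁺]·[Ce³⁺]^2/[Ce⁴⁺]^2 = 1980.
E = E° − (RT/nF) ln Q = 1.86 − (8.314×323)/(2×96500) × (7.588) = 1.860 − 0.106 = 1.754 V.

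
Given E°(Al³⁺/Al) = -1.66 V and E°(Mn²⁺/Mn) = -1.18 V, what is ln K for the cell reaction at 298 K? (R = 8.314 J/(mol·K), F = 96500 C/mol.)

E°_cell = -1.18 − (-1.66) = 0.48 V, with n = 6 electrons transferred.
At equilibrium E = 0, so the Nernst equation gives ln K = nFE°/RT = (6)(96500)(0.48)/((8.314)(298)) = 112.17.

ln K = 112.2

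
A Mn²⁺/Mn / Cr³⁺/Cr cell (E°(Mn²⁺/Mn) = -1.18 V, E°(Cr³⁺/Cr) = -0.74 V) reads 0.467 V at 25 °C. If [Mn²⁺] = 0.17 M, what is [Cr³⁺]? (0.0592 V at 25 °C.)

From the Nernst equation, log Q = n(E° − E)/0.0592 = 6(0.44 − 0.467)/0.0592 = -2.736, so Q = 0.00183.
With Q = [Mn²⁺]^3/[Cr³⁺]^2 and the known concentrations, [Cr³⁺]^2 in the denominator gives [Cr³⁺] = 1.6 M.

1.6 M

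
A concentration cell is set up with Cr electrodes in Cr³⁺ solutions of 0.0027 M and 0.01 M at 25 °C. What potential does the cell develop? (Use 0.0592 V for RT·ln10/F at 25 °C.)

0.011 V

Both half-cells are Cr³⁺/Cr, so E°_cell = 0. The concentrated side is the cathode; the cell reaction moves Cr³⁺ from high to low concentration with n = 3.
Q = [Cr³⁺]_dilute/[Cr³⁺]_conc = 0.0027/0.01 = 0.270.
E = 0 − (0.0592/3) log Q = −(0.0592/3)(-0.569) = 0.0112 V.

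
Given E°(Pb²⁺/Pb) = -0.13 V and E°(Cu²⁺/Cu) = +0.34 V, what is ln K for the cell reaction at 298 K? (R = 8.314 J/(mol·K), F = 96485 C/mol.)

ln K = 36.6

E°_cell = +0.34 − (-0.13) = 0.47 V, with n = 2 electrons transferred.
At equilibrium E = 0, so the Nernst equation gives ln K = nFE°/RT = (2)(96485)(0.47)/((8.314)(298)) = 36.61.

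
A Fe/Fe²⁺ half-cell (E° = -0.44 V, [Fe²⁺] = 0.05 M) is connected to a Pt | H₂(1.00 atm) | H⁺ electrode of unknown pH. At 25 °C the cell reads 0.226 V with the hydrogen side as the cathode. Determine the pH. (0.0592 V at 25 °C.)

E°_cell = 0.44 V and n = 2.
log Q = n(E° − E)/0.0592 = 2×(0.44 − 0.226)/0.0592 = 7.230.
With Q = [Fe²⁺]·P(H₂) / [H⁺]^2, solving for [H⁺] gives log[H⁺] = -4.265, so pH = 4.27.

pH = 4.27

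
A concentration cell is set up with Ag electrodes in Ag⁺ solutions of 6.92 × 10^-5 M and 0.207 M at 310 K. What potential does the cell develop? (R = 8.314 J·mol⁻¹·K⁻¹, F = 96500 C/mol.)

Both half-cells are Ag⁺/Ag, so E°_cell = 0. The concentrated side is the cathode; the cell reaction moves Ag⁺ from high to low concentration with n = 1.
Q = [Ag⁺]_dilute/[Ag⁺]_conc = 6.92 × 10^-5/0.207 = 3.34 × 10^-4.
E = 0 − (RT/nF) ln Q = −((8.314×310)/(1×96500))(-8.003) = 0.2137 V.

0.21 V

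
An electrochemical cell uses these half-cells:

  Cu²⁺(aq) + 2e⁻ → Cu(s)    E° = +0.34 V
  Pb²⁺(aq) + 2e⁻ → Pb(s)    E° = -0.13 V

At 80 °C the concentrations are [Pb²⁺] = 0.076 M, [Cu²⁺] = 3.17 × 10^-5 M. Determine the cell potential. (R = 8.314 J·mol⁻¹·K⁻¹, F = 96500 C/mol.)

The Cu²⁺/Cu couple has the higher reduction potential and acts as the cathode, so E°_cell = +0.34 − (-0.13) = 0.47 V.
Balancing electrons gives n = 2; the reaction quotient is Q = [Pb²⁺]/[Cu²⁺] = 2400.
E = E° − (RT/nF) ln Q = 0.47 − (8.314×353)/(2×96500) × (7.782) = 0.470 − 0.118 = 0.352 V.

0.352 V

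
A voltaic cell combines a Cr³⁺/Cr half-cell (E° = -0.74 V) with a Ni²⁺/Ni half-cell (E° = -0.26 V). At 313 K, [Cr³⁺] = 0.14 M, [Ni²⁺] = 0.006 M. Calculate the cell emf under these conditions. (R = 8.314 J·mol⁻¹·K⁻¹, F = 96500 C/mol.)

0.429 V

The Ni²⁺/Ni couple has the higher reduction potential and acts as the cathode, so E°_cell = -0.26 − (-0.74) = 0.48 V.
Balancing electrons gives n = 6; the reaction quotient is Q = [Cr³⁺]^2/[Ni²⁺]^3 = 9.07 × 10^4.
E = E° − (RT/nF) ln Q = 0.48 − (8.314×313)/(6×96500) × (11.416) = 0.480 − 0.051 = 0.429 V.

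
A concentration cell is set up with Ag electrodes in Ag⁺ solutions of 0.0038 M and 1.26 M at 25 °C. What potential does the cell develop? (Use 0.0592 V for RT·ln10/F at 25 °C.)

0.15 V

Both half-cells are Ag⁺/Ag, so E°_cell = 0. The concentrated side is the cathode; the cell reaction moves Ag⁺ from high to low concentration with n = 1.
Q = [Ag⁺]_dilute/[Ag⁺]_conc = 0.0038/1.26 = 0.00302.
E = 0 − (0.0592/1) log Q = −(0.0592/1)(-2.521) = 0.1492 V.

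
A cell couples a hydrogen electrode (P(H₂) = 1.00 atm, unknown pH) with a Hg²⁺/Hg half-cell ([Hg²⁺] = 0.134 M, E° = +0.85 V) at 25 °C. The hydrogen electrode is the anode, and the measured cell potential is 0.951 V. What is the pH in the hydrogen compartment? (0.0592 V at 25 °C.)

E°_cell = 0.85 V and n = 2.
log Q = n(E° − E)/0.0592 = 2×(0.85 − 0.951)/0.0592 = -3.412.
With Q = [H⁺]^2 / ([Hg²⁺]·P(H₂)), solving for [H⁺] gives log[H⁺] = -2.143, so pH = 2.14.

pH = 2.14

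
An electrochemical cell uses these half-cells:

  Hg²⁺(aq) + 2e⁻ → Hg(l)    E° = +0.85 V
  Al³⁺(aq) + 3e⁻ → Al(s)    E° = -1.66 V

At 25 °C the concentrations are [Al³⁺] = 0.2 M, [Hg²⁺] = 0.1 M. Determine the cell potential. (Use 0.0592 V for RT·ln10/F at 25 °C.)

The Hg²⁺/Hg couple has the higher reduction potential and acts as the cathode, so E°_cell = +0.85 − (-1.66) = 2.51 V.
Balancing electrons gives n = 6; the reaction quotient is Q = [Al³⁺]^2/[Hg²⁺]^3 = 40.0.
At 25 °C, E = E° − (0.0592/n) log Q = 2.51 − (0.0592/6)(1.602) = 2.510 − 0.016 = 2.494 V.

2.49 V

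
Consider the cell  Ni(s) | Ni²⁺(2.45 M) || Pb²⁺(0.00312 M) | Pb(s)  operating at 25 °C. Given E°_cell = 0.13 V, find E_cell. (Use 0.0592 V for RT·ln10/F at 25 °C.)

0.044 V

Balancing electrons gives n = 2; the reaction quotient is Q = [Ni²⁺]/[Pb²⁺] = 785.
At 25 °C, E = E° − (0.0592/n) log Q = 0.13 − (0.0592/2)(2.895) = 0.130 − 0.086 = 0.044 V.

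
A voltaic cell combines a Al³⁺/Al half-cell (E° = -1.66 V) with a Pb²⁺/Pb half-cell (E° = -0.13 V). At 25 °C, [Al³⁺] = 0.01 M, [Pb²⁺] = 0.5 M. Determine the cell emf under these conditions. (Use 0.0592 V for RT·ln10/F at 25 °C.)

The Pb²⁺/Pb couple has the higher reduction potential and acts as the cathode, so E°_cell = -0.13 − (-1.66) = 1.53 V.
Balancing electrons gives n = 6; the reaction quotient is Q = [Al³⁺]^2/[Pb²⁺]^3 = 8 × 10^-4.
At 25 °C, E = E° − (0.0592/n) log Q = 1.53 − (0.0592/6)(-3.097) = 1.530 + 0.031 = 1.561 V.

1.56 V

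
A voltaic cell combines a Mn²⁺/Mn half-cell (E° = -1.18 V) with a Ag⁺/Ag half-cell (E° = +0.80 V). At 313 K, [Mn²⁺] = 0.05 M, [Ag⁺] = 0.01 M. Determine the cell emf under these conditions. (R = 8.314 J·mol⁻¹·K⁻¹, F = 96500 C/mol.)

1.90 V

The Ag⁺/Ag couple has the higher reduction potential and acts as the cathode, so E°_cell = +0.80 − (-1.18) = 1.98 V.
Balancing electrons gives n = 2; the reaction quotient is Q = [Mn²⁺]/[Ag⁺]^2 = 500.
E = E° − (RT/nF) ln Q = 1.98 − (8.314×313)/(2×96500) × (6.215) = 1.980 − 0.084 = 1.896 V.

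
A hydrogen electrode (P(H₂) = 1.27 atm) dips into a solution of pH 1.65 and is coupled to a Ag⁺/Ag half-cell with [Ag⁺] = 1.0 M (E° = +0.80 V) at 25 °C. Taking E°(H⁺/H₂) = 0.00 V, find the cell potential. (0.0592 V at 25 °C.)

0.90 V

The Ag⁺/Ag couple is the cathode, so E°_cell = 0.80 V; n = 2.
[H⁺] = 10^(−1.65) = 0.022 M, and Q = [H⁺]^2 / ([Ag⁺]^2·P(H₂)) = 3.95 × 10^-4.
E = E° − (0.0592/2) log Q = 0.80 − (0.0592/2)(-3.404) = 0.901 V.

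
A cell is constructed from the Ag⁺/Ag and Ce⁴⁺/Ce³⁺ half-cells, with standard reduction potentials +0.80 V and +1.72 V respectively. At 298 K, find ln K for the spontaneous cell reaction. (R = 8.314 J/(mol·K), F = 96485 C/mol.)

E°_cell = +1.72 − (+0.80) = 0.92 V, with n = 1 electron transferred.
At equilibrium E = 0, so the Nernst equation gives ln K = nFE°/RT = (1)(96485)(0.92)/((8.314)(298)) = 35.83.

ln K = 35.8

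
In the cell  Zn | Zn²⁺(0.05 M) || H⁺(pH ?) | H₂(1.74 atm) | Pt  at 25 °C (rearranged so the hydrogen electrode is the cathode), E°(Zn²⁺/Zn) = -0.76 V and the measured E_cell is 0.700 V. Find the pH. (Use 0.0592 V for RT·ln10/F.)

E°_cell = 0.76 V and n = 2.
log Q = n(E° − E)/0.0592 = 2×(0.76 − 0.700)/0.0592 = 2.027.
With Q = [Zn²⁺]·P(H₂) / [H⁺]^2, solving for [H⁺] gives log[H⁺] = -1.544, so pH = 1.54.

pH = 1.54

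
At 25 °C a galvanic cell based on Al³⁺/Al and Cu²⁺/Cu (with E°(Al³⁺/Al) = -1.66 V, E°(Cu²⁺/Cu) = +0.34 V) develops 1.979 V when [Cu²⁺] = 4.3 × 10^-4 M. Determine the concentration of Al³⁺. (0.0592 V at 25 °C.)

From the Nernst equation, log Q = n(E° − E)/0.0592 = 6(2.00 − 1.979)/0.0592 = 2.128, so Q = 134.
With Q = [Al³⁺]^2/[Cu²⁺]^3 and the known concentrations, [Al³⁺]^2 in the numerator gives [Al³⁺] = 1 × 10^-4 M.

1 × 10^-4 M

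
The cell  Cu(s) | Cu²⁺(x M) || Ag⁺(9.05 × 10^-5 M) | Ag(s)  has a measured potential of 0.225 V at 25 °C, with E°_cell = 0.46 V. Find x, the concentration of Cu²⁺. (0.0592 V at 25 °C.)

0.71 M

From the Nernst equation, log Q = n(E° − E)/0.0592 = 2(0.46 − 0.225)/0.0592 = 7.939, so Q = 8.69 × 10^7.
With Q = [Cu²⁺]/[Ag⁺]^2 and the known concentrations, [Cu²⁺] in the numerator gives [Cu²⁺] = 0.71 M.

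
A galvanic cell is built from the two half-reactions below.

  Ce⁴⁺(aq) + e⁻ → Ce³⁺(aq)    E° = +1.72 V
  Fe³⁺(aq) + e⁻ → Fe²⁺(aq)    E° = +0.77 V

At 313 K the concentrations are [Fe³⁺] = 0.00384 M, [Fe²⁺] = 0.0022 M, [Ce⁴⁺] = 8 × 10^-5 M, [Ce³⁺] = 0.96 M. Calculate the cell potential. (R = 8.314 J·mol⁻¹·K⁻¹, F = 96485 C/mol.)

The Ce⁴⁺/Ce³⁺ couple has the higher reduction potential and acts as the cathode, so E°_cell = +1.72 − (+0.77) = 0.95 V.
Balancing electrons gives n = 1; the reaction quotient is Q = [Fe³⁺]·[Ce³⁺]/([Fe²⁺]·[Ce⁴⁺]) = 2.09 × 10^4.
E = E° − (RT/nF) ln Q = 0.95 − (8.314×313)/(1×96485) × (9.950) = 0.950 − 0.268 = 0.682 V.

0.682 V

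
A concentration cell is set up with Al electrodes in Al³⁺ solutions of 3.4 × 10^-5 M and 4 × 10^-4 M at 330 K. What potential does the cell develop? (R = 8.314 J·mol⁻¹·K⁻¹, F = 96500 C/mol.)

0.023 V

Both half-cells are Al³⁺/Al, so E°_cell = 0. The concentrated side is the cathode; the cell reaction moves Al³⁺ from high to low concentration with n = 3.
Q = [Al³⁺]_dilute/[Al³⁺]_conc = 3.4 × 10^-5/4 × 10^-4 = 0.0850.
E = 0 − (RT/nF) ln Q = −((8.314×330)/(3×96500))(-2.465) = 0.0234 V.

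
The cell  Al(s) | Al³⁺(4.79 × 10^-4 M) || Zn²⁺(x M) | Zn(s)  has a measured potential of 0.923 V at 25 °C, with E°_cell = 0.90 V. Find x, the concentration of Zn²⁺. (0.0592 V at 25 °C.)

From the Nernst equation, log Q = n(E° − E)/0.0592 = 6(0.90 − 0.923)/0.0592 = -2.331, so Q = 0.00467.
With Q = [Al³⁺]^2/[Zn²⁺]^3 and the known concentrations, [Zn²⁺]^3 in the denominator gives [Zn²⁺] = 0.037 M.

0.037 M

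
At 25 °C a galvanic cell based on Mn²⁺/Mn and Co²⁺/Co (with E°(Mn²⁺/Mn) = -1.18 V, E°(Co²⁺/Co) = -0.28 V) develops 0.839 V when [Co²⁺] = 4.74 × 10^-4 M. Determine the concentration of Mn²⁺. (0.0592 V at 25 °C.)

0.055 M

From the Nernst equation, log Q = n(E° − E)/0.0592 = 2(0.90 − 0.839)/0.0592 = 2.061, so Q = 115.
With Q = [Mn²⁺]/[Co²⁺] and the known concentrations, [Mn²⁺] in the numerator gives [Mn²⁺] = 0.055 M.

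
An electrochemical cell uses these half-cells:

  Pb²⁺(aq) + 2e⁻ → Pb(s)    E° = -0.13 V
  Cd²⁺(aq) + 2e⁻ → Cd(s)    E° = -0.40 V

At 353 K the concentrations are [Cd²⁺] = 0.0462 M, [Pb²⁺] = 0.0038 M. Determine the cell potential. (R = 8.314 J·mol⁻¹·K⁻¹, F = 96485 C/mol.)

The Pb²⁺/Pb couple has the higher reduction potential and acts as the cathode, so E°_cell = -0.13 − (-0.40) = 0.27 V.
Balancing electrons gives n = 2; the reaction quotient is Q = [Cd²⁺]/[Pb²⁺] = 12.2.
E = E° − (RT/nF) ln Q = 0.27 − (8.314×353)/(2×96485) × (2.498) = 0.270 − 0.038 = 0.232 V.

0.232 V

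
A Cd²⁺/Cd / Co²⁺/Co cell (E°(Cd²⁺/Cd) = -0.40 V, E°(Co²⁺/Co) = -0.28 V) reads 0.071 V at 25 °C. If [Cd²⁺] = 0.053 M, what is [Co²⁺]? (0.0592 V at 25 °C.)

0.0012 M

From the Nernst equation, log Q = n(E° − E)/0.0592 = 2(0.12 − 0.071)/0.0592 = 1.655, so Q = 45.2.
With Q = [Cd²⁺]/[Co²⁺] and the known concentrations, [Co²⁺] in the denominator gives [Co²⁺] = 0.0012 M.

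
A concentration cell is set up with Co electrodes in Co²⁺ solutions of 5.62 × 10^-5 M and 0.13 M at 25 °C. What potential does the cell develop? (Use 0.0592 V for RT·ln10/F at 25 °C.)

Both half-cells are Co²⁺/Co, so E°_cell = 0. The concentrated side is the cathode; the cell reaction moves Co²⁺ from high to low concentration with n = 2.
Q = [Co²⁺]_dilute/[Co²⁺]_conc = 5.62 × 10^-5/0.13 = 4.32 × 10^-4.
E = 0 − (0.0592/2) log Q = −(0.0592/2)(-3.364) = 0.0996 V.

0.100 V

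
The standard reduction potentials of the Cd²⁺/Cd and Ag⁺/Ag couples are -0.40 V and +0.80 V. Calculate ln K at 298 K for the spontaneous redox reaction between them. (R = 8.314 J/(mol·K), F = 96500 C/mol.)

ln K = 93.5

E°_cell = +0.80 − (-0.40) = 1.20 V, with n = 2 electrons transferred.
At equilibrium E = 0, so the Nernst equation gives ln K = nFE°/RT = (2)(96500)(1.20)/((8.314)(298)) = 93.48.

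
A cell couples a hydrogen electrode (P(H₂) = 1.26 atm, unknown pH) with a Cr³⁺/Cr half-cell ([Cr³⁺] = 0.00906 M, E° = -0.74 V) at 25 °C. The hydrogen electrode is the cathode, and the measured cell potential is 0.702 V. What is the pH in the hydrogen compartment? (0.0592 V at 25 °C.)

pH = 1.27

E°_cell = 0.74 V and n = 6.
log Q = n(E° − E)/0.0592 = 6×(0.74 − 0.702)/0.0592 = 3.851.
With Q = [Cr³⁺]^2·P(H₂)^3 / [H⁺]^6, solving for [H⁺] gives log[H⁺] = -1.273, so pH = 1.27.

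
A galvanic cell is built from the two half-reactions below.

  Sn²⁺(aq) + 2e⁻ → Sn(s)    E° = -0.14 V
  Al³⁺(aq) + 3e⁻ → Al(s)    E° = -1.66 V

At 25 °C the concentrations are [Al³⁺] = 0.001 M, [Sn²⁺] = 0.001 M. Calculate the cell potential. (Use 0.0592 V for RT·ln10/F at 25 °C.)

1.49 V

The Sn²⁺/Sn couple has the higher reduction potential and acts as the cathode, so E°_cell = -0.14 − (-1.66) = 1.52 V.
Balancing electrons gives n = 6; the reaction quotient is Q = [Al³⁺]^2/[Sn²⁺]^3 = 1000.
At 25 °C, E = E° − (0.0592/n) log Q = 1.52 − (0.0592/6)(3.000) = 1.520 − 0.030 = 1.490 V.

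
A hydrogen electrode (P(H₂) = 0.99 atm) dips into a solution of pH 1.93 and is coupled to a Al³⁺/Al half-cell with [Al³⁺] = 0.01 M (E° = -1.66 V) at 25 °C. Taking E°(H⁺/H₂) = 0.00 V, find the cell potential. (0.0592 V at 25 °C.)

1.59 V

The hydrogen couple is the cathode, so E°_cell = 1.66 V; n = 6.
[H⁺] = 10^(−1.93) = 0.012 M, and Q = [Al³⁺]^2·P(H₂)^3 / [H⁺]^6 = 3.69 × 10^7.
E = E° − (0.0592/6) log Q = 1.66 − (0.0592/6)(7.567) = 1.585 V.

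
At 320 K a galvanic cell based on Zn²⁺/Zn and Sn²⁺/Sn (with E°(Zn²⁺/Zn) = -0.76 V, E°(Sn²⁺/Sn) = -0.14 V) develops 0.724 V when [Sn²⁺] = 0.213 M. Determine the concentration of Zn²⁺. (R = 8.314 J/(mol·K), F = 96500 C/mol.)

1.1 × 10^-4 M

From the Nernst equation, ln Q = nF(E° − E)/RT = 2×96500×(0.62 − 0.724)/(8.314×320) = -7.545, so Q = 5.29 × 10^-4.
With Q = [Zn²⁺]/[Sn²⁺] and the known concentrations, [Zn²⁺] in the numerator gives [Zn²⁺] = 1.1 × 10^-4 M.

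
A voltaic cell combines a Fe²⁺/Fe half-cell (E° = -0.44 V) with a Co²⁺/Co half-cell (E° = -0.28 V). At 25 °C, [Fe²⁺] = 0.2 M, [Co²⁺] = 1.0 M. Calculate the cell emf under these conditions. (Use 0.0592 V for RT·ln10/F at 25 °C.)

The Co²⁺/Co couple has the higher reduction potential and acts as the cathode, so E°_cell = -0.28 − (-0.44) = 0.16 V.
Balancing electrons gives n = 2; the reaction quotient is Q = [Fe²⁺]/[Co²⁺] = 0.200.
At 25 °C, E = E° − (0.0592/n) log Q = 0.16 − (0.0592/2)(-0.699) = 0.160 + 0.021 = 0.181 V.

0.181 V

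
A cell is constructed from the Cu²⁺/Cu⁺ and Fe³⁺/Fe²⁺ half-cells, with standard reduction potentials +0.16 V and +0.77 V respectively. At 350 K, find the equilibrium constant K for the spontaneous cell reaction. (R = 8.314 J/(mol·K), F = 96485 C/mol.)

E°_cell = +0.77 − (+0.16) = 0.61 V, with n = 1 electron transferred.
At equilibrium E = 0, so the Nernst equation gives ln K = nFE°/RT = (1)(96485)(0.61)/((8.314)(350)) = 20.23.
K = e^20.23 = 6.1 × 10^8.

6.1 × 10^8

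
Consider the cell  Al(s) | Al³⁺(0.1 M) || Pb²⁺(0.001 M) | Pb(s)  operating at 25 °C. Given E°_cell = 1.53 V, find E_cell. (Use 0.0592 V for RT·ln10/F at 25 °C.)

1.46 V

Balancing electrons gives n = 6; the reaction quotient is Q = [Al³⁺]^2/[Pb²⁺]^3 = 1 × 10^7.
At 25 °C, E = E° − (0.0592/n) log Q = 1.53 − (0.0592/6)(7.000) = 1.530 − 0.069 = 1.461 V.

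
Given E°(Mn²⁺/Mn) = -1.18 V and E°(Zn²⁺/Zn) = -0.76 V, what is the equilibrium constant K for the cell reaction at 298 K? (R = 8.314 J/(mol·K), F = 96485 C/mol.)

1.6 × 10^14

E°_cell = -0.76 − (-1.18) = 0.42 V, with n = 2 electrons transferred.
At equilibrium E = 0, so the Nernst equation gives ln K = nFE°/RT = (2)(96485)(0.42)/((8.314)(298)) = 32.71.
K = e^32.71 = 1.6 × 10^14.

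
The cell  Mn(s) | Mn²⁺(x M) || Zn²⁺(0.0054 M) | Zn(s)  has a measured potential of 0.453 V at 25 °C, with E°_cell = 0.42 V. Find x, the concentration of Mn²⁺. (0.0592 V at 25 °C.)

4.1 × 10^-4 M

From the Nernst equation, log Q = n(E° − E)/0.0592 = 2(0.42 − 0.453)/0.0592 = -1.115, so Q = 0.0768.
With Q = [Mn²⁺]/[Zn²⁺] and the known concentrations, [Mn²⁺] in the numerator gives [Mn²⁺] = 4.1 × 10^-4 M.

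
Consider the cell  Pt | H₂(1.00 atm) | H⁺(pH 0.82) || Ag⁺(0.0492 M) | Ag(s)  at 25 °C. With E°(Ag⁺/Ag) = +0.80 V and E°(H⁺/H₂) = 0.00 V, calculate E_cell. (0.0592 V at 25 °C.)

0.77 V

The Ag⁺/Ag couple is the cathode, so E°_cell = 0.80 V; n = 2.
[H⁺] = 10^(−0.82) = 0.15 M, and Q = [H⁺]^2 / ([Ag⁺]^2·P(H₂)) = 9.46.
E = E° − (0.0592/2) log Q = 0.80 − (0.0592/2)(0.976) = 0.771 V.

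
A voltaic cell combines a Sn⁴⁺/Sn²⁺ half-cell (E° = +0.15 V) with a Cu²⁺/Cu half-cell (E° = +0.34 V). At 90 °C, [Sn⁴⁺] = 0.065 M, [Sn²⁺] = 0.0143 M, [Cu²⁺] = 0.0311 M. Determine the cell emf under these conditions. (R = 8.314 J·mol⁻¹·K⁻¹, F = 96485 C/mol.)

The Cu²⁺/Cu couple has the higher reduction potential and acts as the cathode, so E°_cell = +0.34 − (+0.15) = 0.19 V.
Balancing electrons gives n = 2; the reaction quotient is Q = [Sn⁴⁺]/([Sn²⁺]·[Cu²⁺]) = 146.
E = E° − (RT/nF) ln Q = 0.19 − (8.314×363)/(2×96485) × (4.985) = 0.190 − 0.078 = 0.112 V.

0.112 V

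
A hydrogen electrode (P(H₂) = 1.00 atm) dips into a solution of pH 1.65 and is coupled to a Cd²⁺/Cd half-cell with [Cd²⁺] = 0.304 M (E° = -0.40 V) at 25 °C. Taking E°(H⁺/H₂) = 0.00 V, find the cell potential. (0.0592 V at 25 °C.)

0.32 V

The hydrogen couple is the cathode, so E°_cell = 0.40 V; n = 2.
[H⁺] = 10^(−1.65) = 0.022 M, and Q = [Cd²⁺]·P(H₂) / [H⁺]^2 = 607.
E = E° − (0.0592/2) log Q = 0.40 − (0.0592/2)(2.783) = 0.318 V.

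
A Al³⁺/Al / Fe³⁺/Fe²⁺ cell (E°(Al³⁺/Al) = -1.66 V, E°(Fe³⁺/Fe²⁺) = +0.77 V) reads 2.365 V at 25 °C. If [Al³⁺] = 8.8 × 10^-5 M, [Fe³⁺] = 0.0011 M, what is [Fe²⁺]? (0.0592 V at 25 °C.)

0.31 M

From the Nernst equation, log Q = n(E° − E)/0.0592 = 3(2.43 − 2.365)/0.0592 = 3.294, so Q = 1970.
With Q = [Al³⁺]·[Fe²⁺]^3/[Fe³⁺]^3 and the known concentrations, [Fe²⁺]^3 in the numerator gives [Fe²⁺] = 0.31 M.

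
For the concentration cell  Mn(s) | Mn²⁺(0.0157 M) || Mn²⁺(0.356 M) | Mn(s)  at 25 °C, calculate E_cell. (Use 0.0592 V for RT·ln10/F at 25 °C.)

Both half-cells are Mn²⁺/Mn, so E°_cell = 0. The concentrated side is the cathode; the cell reaction moves Mn²⁺ from high to low concentration with n = 2.
Q = [Mn²⁺]_dilute/[Mn²⁺]_conc = 0.0157/0.356 = 0.0441.
E = 0 − (0.0592/2) log Q = −(0.0592/2)(-1.356) = 0.0401 V.

0.040 V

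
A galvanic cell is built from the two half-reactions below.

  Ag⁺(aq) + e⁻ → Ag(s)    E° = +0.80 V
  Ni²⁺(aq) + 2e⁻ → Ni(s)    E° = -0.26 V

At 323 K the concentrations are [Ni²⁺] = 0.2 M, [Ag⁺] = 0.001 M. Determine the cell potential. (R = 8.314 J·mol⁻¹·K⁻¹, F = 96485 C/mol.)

0.890 V

The Ag⁺/Ag couple has the higher reduction potential and acts as the cathode, so E°_cell = +0.80 − (-0.26) = 1.06 V.
Balancing electrons gives n = 2; the reaction quotient is Q = [Ni²⁺]/[Ag⁺]^2 = 2 × 10^5.
E = E° − (RT/nF) ln Q = 1.06 − (8.314×323)/(2×96485) × (12.206) = 1.060 − 0.170 = 0.890 V.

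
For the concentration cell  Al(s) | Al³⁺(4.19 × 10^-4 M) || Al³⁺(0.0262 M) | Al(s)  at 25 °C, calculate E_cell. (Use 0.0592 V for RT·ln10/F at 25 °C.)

Both half-cells are Al³⁺/Al, so E°_cell = 0. The concentrated side is the cathode; the cell reaction moves Al³⁺ from high to low concentration with n = 3.
Q = [Al³⁺]_dilute/[Al³⁺]_conc = 4.19 × 10^-4/0.0262 = 0.0160.
E = 0 − (0.0592/3) log Q = −(0.0592/3)(-1.796) = 0.0354 V.

0.035 V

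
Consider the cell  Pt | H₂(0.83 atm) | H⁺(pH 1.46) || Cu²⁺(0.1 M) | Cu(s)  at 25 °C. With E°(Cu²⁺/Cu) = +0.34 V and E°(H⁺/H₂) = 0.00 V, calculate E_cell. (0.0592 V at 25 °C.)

0.39 V

The Cu²⁺/Cu couple is the cathode, so E°_cell = 0.34 V; n = 2.
[H⁺] = 10^(−1.46) = 0.035 M, and Q = [H⁺]^2 / ([Cu²⁺]·P(H₂)) = 0.0145.
E = E° − (0.0592/2) log Q = 0.34 − (0.0592/2)(-1.839) = 0.394 V.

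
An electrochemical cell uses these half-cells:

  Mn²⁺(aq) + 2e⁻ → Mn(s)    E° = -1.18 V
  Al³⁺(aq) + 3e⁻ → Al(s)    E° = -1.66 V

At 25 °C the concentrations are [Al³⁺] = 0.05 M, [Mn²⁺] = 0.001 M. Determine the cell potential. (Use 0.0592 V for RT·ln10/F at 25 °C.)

0.417 V

The Mn²⁺/Mn couple has the higher reduction potential and acts as the cathode, so E°_cell = -1.18 − (-1.66) = 0.48 V.
Balancing electrons gives n = 6; the reaction quotient is Q = [Al³⁺]^2/[Mn²⁺]^3 = 2.5 × 10^6.
At 25 °C, E = E° − (0.0592/n) log Q = 0.48 − (0.0592/6)(6.398) = 0.480 − 0.063 = 0.417 V.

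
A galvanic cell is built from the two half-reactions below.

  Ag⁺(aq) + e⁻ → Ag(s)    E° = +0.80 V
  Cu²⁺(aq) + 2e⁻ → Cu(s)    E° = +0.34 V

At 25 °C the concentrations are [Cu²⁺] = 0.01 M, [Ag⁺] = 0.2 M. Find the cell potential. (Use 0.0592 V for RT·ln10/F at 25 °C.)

0.478 V

The Ag⁺/Ag couple has the higher reduction potential and acts as the cathode, so E°_cell = +0.80 − (+0.34) = 0.46 V.
Balancing electrons gives n = 2; the reaction quotient is Q = [Cu²⁺]/[Ag⁺]^2 = 0.250.
At 25 °C, E = E° − (0.0592/n) log Q = 0.46 − (0.0592/2)(-0.602) = 0.460 + 0.018 = 0.478 V.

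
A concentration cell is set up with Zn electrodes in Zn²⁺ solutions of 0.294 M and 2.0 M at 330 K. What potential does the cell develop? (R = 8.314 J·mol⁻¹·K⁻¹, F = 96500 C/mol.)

Both half-cells are Zn²⁺/Zn, so E°_cell = 0. The concentrated side is the cathode; the cell reaction moves Zn²⁺ from high to low concentration with n = 2.
Q = [Zn²⁺]_dilute/[Zn²⁺]_conc = 0.294/2.0 = 0.147.
E = 0 − (RT/nF) ln Q = −((8.314×330)/(2×96500))(-1.917) = 0.0273 V.

0.027 V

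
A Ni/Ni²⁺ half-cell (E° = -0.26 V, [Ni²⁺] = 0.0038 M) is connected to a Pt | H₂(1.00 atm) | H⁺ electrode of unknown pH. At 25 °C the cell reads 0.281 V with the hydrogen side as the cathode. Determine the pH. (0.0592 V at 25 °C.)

E°_cell = 0.26 V and n = 2.
log Q = n(E° − E)/0.0592 = 2×(0.26 − 0.281)/0.0592 = -0.709.
With Q = [Ni²⁺]·P(H₂) / [H⁺]^2, solving for [H⁺] gives log[H⁺] = -0.855, so pH = 0.86.

pH = 0.86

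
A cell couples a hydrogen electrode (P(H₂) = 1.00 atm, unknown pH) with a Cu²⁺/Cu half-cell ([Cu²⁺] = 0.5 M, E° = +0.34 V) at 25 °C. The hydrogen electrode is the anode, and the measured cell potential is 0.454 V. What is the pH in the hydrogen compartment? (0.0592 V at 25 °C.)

E°_cell = 0.34 V and n = 2.
log Q = n(E° − E)/0.0592 = 2×(0.34 − 0.454)/0.0592 = -3.851.
With Q = [H⁺]^2 / ([Cu²⁺]·P(H₂)), solving for [H⁺] gives log[H⁺] = -2.076, so pH = 2.08.

pH = 2.08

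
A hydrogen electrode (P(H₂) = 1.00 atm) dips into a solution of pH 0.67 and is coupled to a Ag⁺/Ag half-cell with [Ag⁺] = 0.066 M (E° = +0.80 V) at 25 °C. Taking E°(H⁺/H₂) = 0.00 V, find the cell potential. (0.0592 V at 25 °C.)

The Ag⁺/Ag couple is the cathode, so E°_cell = 0.80 V; n = 2.
[H⁺] = 10^(−0.67) = 0.21 M, and Q = [H⁺]^2 / ([Ag⁺]^2·P(H₂)) = 10.5.
E = E° − (0.0592/2) log Q = 0.80 − (0.0592/2)(1.021) = 0.770 V.

0.77 V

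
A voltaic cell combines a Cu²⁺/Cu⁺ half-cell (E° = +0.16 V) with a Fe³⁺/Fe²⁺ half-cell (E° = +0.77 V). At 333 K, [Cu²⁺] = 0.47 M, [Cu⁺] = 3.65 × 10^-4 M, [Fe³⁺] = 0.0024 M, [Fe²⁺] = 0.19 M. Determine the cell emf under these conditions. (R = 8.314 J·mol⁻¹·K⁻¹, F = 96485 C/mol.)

The Fe³⁺/Fe²⁺ couple has the higher reduction potential and acts as the cathode, so E°_cell = +0.77 − (+0.16) = 0.61 V.
Balancing electrons gives n = 1; the reaction quotient is Q = [Cu²⁺]·[Fe²⁺]/([Cu⁺]·[Fe³⁺]) = 1.02 × 10^5.
E = E° − (RT/nF) ln Q = 0.61 − (8.314×333)/(1×96485) × (11.532) = 0.610 − 0.331 = 0.279 V.

0.279 V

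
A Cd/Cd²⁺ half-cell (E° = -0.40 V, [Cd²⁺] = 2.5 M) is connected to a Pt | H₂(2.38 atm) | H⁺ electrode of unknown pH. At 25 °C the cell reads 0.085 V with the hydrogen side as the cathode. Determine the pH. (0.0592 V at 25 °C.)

pH = 4.93

E°_cell = 0.40 V and n = 2.
log Q = n(E° − E)/0.0592 = 2×(0.40 − 0.085)/0.0592 = 10.642.
With Q = [Cd²⁺]·P(H₂) / [H⁺]^2, solving for [H⁺] gives log[H⁺] = -4.934, so pH = 4.93.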